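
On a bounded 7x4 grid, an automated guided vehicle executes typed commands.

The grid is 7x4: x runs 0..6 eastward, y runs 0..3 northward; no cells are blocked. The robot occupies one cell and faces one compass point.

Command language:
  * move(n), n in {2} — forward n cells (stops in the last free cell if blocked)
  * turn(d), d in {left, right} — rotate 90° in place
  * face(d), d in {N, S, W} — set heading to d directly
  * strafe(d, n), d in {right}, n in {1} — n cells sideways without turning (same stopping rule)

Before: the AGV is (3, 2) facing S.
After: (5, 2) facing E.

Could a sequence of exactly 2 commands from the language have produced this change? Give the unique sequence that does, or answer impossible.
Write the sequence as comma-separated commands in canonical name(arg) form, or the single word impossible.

key: cell and facing (now E) both changed — the 2 commands mix motion and turning
initial: (3, 2) facing S
[1] after turn(left): (3, 2) facing E
[2] after move(2): (5, 2) facing E
uniquely the one of 49 2-step routes that fits.

turn(left), move(2)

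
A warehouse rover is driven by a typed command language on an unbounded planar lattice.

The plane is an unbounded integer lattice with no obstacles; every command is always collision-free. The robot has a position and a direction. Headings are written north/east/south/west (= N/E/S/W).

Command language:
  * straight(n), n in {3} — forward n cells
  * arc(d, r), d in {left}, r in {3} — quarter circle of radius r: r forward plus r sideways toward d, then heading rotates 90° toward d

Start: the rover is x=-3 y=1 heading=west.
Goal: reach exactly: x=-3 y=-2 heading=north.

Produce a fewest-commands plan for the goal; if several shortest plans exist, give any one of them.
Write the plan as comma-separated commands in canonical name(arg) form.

straight(3), arc(left, 3), arc(left, 3), arc(left, 3)

initial: x=-3 y=1 heading=west
1. straight(3) → x=-6 y=1 heading=west
2. arc(left, 3) → x=-9 y=-2 heading=south
3. arc(left, 3) → x=-6 y=-5 heading=east
4. arc(left, 3) → x=-3 y=-2 heading=north
no 3-step plan works, so 4 is optimal.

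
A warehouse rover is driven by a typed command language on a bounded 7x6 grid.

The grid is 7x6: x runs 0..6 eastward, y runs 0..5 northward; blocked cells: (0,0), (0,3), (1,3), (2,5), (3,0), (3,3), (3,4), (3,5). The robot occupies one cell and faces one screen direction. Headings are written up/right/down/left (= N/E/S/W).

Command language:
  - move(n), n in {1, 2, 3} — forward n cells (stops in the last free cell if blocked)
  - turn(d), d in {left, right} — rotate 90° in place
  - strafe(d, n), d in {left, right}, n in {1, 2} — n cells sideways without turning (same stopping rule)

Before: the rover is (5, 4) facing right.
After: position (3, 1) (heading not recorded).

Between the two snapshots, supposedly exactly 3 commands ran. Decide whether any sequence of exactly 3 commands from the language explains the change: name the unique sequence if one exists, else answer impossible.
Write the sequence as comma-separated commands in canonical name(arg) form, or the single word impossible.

key: order matters: swapping turn(right) and strafe(right, 2) lands elsewhere
initial: (5, 4) facing right
1. turn(right) → (5, 4) facing down
2. move(3) → (5, 1) facing down
3. strafe(right, 2) → (3, 1) facing down
no other 3-command option fits: unique.

turn(right), move(3), strafe(right, 2)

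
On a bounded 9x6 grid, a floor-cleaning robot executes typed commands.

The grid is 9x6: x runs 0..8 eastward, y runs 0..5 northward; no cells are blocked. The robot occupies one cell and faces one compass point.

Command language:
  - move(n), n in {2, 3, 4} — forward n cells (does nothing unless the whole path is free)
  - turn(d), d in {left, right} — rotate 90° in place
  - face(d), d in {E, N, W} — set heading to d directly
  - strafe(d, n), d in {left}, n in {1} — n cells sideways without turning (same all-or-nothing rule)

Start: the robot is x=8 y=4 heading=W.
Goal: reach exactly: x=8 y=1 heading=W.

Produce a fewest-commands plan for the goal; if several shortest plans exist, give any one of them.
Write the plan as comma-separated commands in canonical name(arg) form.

turn(left), move(3), turn(right)

t0: x=8 y=4 heading=W
[1] after turn(left): x=8 y=4 heading=S
[2] after move(3): x=8 y=1 heading=S
[3] after turn(right): x=8 y=1 heading=W
no 2-step plan works, so 3 is optimal.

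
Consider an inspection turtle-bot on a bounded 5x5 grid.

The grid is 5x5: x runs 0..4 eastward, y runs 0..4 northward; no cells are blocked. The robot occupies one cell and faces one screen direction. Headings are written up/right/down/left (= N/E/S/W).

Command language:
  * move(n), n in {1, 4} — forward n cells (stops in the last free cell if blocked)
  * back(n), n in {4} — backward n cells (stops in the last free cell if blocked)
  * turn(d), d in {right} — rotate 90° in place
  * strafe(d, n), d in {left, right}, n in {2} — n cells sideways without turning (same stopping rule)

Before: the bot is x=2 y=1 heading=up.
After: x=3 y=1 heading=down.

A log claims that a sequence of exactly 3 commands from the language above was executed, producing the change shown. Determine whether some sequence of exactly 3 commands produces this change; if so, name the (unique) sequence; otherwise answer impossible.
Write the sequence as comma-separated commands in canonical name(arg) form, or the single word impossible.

turn(right), move(1), turn(right)

key: cell and facing (now S) both changed — the 3 commands mix motion and turning
start: x=2 y=1 heading=up
[1] after turn(right): x=2 y=1 heading=right
[2] after move(1): x=3 y=1 heading=right
[3] after turn(right): x=3 y=1 heading=down
no rival 3-sequence matches.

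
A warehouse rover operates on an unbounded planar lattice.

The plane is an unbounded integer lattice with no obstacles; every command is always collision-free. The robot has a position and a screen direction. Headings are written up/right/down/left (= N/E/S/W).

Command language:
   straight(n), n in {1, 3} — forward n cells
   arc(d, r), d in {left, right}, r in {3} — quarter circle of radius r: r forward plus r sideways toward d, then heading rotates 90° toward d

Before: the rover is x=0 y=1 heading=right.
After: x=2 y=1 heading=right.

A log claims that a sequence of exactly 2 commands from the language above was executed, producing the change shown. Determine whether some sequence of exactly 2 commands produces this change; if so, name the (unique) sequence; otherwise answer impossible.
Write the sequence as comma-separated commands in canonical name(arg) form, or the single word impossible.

key: still facing E at the end — nothing in the sequence rotates
initial: x=0 y=1 heading=right
t=1 straight(1) ⇒ x=1 y=1 heading=right
t=2 straight(1) ⇒ x=2 y=1 heading=right
uniquely the one of 16 2-step routes that fits.

straight(1), straight(1)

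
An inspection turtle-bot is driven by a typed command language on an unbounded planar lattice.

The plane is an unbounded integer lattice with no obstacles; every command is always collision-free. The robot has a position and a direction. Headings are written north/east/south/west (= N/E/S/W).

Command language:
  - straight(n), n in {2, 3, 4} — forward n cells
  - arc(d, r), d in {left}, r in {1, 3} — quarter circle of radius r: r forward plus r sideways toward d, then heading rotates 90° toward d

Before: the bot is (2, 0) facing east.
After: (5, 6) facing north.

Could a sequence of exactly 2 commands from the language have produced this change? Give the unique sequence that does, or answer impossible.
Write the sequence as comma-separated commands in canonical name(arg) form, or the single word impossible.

arc(left, 3), straight(3)

key: order matters: swapping arc(left, 3) and straight(3) lands elsewhere
t0: (2, 0) facing east
1. arc(left, 3) → (5, 3) facing north
2. straight(3) → (5, 6) facing north
no other 2-command option fits: unique.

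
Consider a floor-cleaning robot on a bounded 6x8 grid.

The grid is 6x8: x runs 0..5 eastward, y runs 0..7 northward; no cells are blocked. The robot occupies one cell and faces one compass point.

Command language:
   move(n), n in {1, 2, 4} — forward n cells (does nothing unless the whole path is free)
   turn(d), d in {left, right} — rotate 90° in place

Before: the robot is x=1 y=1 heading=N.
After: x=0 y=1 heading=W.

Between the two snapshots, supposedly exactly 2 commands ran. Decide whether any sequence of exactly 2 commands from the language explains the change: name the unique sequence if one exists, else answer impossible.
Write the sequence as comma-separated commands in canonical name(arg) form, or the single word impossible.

key: running move(1) before turn(left) would end elsewhere — order is forced
initial: x=1 y=1 heading=N
[1] after turn(left): x=1 y=1 heading=W
[2] after move(1): x=0 y=1 heading=W
no rival 2-sequence matches.

turn(left), move(1)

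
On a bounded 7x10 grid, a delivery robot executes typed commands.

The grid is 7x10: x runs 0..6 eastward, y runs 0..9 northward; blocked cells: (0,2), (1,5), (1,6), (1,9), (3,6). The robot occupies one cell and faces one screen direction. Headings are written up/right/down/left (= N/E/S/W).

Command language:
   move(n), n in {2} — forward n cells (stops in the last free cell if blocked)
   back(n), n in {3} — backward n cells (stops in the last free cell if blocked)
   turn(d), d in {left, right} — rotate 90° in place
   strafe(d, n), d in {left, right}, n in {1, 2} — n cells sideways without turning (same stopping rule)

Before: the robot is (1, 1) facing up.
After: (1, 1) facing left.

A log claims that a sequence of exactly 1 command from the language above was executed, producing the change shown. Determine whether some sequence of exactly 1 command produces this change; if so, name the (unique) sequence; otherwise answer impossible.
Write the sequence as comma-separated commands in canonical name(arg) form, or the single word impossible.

key: parked at (1,1) the whole time — nothing moves the robot
from: (1, 1) facing up
step 1 (turn(left)): (1, 1) facing left
no other 1-command option fits: unique.

turn(left)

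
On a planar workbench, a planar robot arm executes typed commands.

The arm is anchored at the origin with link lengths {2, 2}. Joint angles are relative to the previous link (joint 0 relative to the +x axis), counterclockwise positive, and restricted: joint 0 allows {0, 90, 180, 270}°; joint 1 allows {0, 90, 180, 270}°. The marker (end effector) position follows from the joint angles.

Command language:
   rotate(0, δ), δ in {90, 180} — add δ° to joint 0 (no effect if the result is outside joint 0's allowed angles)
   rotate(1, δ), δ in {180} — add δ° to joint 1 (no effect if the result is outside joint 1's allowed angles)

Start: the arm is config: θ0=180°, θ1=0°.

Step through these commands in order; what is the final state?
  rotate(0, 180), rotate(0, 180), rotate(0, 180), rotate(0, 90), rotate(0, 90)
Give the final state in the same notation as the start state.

config: θ0=180°, θ1=0°

initial: config: θ0=180°, θ1=0°
1. rotate(0, 180) → config: θ0=0°, θ1=0°
2. rotate(0, 180) → config: θ0=180°, θ1=0°
3. rotate(0, 180) → config: θ0=0°, θ1=0°
4. rotate(0, 90) → config: θ0=90°, θ1=0°
5. rotate(0, 90) → config: θ0=180°, θ1=0°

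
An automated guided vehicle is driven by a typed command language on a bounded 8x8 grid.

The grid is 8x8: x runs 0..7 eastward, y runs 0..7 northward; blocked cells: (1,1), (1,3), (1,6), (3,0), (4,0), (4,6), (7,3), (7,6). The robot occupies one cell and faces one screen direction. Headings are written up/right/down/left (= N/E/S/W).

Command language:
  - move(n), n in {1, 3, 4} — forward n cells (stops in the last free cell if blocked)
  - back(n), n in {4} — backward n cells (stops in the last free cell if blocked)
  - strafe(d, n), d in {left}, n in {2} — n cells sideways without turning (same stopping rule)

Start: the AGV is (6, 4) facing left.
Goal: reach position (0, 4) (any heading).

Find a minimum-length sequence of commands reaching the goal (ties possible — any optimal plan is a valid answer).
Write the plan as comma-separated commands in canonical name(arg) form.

t0: (6, 4) facing left
t=1 move(4) ⇒ (2, 4) facing left
t=2 move(4) ⇒ (0, 4) facing left
no 1-step plan works, so 2 is optimal.

move(4), move(4)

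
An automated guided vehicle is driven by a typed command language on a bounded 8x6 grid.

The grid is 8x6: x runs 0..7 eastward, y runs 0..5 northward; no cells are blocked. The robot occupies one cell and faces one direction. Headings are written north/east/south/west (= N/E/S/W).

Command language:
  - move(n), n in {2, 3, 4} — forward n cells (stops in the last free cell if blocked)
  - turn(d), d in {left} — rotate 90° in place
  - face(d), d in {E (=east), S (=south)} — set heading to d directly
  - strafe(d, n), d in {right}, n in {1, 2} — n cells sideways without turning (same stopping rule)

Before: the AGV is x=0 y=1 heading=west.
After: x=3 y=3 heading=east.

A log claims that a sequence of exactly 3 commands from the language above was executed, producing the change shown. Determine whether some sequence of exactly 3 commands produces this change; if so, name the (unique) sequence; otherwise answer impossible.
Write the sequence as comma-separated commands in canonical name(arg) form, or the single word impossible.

strafe(right, 2), face(E), move(3)

key: order matters: swapping strafe(right, 2) and move(3) lands elsewhere
initial: x=0 y=1 heading=west
[1] after strafe(right, 2): x=0 y=3 heading=west
[2] after face(E): x=0 y=3 heading=east
[3] after move(3): x=3 y=3 heading=east
all 512 alternatives checked — unique.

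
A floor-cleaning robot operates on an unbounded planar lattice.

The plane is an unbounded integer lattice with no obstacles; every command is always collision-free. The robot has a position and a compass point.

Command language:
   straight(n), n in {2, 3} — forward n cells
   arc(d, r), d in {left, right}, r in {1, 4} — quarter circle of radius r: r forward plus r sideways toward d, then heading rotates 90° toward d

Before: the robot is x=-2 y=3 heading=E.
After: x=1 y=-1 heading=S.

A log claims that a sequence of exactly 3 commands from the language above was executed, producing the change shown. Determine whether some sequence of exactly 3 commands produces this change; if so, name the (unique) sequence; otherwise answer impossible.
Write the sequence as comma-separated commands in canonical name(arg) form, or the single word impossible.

straight(2), arc(right, 1), straight(3)

key: position moved to (1,-1) AND the heading swung to S — translation plus rotation needed
initial: x=-2 y=3 heading=E
[1] after straight(2): x=0 y=3 heading=E
[2] after arc(right, 1): x=1 y=2 heading=S
[3] after straight(3): x=1 y=-1 heading=S
uniquely the one of 216 3-step routes that fits.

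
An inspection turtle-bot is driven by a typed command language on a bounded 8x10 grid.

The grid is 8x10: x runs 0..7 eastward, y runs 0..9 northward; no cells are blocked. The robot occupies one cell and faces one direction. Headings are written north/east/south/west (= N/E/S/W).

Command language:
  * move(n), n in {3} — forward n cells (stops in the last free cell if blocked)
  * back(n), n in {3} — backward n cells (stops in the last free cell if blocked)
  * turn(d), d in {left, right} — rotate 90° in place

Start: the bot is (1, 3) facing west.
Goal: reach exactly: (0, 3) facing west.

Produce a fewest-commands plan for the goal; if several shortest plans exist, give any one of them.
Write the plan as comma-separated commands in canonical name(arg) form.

from: (1, 3) facing west
t=1 move(3) ⇒ (0, 3) facing west
minimal: 1 command(s), checked below 1.

move(3)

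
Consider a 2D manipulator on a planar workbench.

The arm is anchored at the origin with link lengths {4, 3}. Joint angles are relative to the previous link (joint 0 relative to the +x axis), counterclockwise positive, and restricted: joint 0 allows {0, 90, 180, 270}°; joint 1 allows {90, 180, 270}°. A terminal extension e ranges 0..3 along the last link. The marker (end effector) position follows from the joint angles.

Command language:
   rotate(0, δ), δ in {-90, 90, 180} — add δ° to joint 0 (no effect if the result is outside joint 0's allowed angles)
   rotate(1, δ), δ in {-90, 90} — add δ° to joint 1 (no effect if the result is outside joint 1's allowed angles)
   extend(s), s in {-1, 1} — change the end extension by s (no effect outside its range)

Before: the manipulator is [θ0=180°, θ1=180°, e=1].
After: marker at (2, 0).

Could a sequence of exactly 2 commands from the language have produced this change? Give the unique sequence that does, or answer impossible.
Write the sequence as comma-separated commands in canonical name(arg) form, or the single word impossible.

from: [θ0=180°, θ1=180°, e=1]
1. extend(1) → [θ0=180°, θ1=180°, e=2]
2. extend(1) → [θ0=180°, θ1=180°, e=3]
no rival 2-sequence matches.

extend(1), extend(1)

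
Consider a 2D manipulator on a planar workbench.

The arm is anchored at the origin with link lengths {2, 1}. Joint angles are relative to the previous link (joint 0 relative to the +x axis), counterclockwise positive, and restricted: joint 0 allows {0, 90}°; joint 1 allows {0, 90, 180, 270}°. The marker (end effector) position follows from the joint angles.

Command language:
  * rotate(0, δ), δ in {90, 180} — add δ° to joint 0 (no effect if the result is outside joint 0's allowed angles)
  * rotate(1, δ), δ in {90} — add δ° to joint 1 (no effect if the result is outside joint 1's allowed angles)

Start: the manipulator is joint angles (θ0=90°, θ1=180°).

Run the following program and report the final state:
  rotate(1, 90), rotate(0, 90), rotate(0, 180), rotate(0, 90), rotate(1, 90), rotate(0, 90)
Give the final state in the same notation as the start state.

start: joint angles (θ0=90°, θ1=180°)
[1] after rotate(1, 90): joint angles (θ0=90°, θ1=270°)
[2] after rotate(0, 90): joint angles (θ0=90°, θ1=270°)
[3] after rotate(0, 180): joint angles (θ0=90°, θ1=270°)
[4] after rotate(0, 90): joint angles (θ0=90°, θ1=270°)
[5] after rotate(1, 90): joint angles (θ0=90°, θ1=0°)
[6] after rotate(0, 90): joint angles (θ0=90°, θ1=0°)

joint angles (θ0=90°, θ1=0°)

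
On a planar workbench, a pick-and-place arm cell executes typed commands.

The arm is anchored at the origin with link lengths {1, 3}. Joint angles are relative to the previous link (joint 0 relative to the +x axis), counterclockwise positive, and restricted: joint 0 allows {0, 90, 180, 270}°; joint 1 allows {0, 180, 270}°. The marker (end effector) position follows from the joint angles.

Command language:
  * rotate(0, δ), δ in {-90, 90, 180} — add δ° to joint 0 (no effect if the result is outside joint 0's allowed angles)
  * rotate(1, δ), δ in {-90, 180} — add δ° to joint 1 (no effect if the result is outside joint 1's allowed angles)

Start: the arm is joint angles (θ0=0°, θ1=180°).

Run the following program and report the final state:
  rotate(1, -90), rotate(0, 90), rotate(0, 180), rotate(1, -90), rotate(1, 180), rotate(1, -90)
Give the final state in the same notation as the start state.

begin: joint angles (θ0=0°, θ1=180°)
step 1 (rotate(1, -90)): joint angles (θ0=0°, θ1=180°)
step 2 (rotate(0, 90)): joint angles (θ0=90°, θ1=180°)
step 3 (rotate(0, 180)): joint angles (θ0=270°, θ1=180°)
step 4 (rotate(1, -90)): joint angles (θ0=270°, θ1=180°)
step 5 (rotate(1, 180)): joint angles (θ0=270°, θ1=0°)
step 6 (rotate(1, -90)): joint angles (θ0=270°, θ1=270°)

joint angles (θ0=270°, θ1=270°)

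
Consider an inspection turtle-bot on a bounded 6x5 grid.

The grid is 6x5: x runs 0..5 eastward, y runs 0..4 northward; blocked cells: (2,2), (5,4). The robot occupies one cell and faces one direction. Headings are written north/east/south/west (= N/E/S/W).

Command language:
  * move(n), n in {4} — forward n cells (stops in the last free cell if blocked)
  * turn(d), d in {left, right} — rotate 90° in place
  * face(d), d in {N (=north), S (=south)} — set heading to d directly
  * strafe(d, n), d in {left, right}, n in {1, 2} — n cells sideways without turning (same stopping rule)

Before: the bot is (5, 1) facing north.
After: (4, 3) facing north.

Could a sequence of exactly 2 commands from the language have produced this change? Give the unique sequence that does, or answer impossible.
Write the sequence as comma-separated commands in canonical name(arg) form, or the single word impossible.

move(4), strafe(left, 1)

key: heading stays N — no command in the sequence turns
initial: (5, 1) facing north
step 1 (move(4)): (5, 3) facing north
step 2 (strafe(left, 1)): (4, 3) facing north
uniquely the one of 81 2-step routes that fits.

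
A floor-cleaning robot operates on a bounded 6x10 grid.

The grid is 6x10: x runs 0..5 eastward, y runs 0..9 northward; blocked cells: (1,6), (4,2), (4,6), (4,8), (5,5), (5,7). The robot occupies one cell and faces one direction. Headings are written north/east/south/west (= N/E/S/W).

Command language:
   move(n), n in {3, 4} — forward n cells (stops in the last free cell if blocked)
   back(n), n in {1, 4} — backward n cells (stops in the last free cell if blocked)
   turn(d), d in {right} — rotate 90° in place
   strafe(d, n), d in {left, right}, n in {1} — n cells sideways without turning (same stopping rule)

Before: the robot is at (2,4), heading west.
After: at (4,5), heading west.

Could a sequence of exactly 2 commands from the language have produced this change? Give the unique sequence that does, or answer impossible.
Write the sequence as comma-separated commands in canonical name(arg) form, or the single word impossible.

strafe(right, 1), back(4)

key: order matters: swapping strafe(right, 1) and back(4) lands elsewhere
from: at (2,4), heading west
t=1 strafe(right, 1) ⇒ at (2,5), heading west
t=2 back(4) ⇒ at (4,5), heading west
no rival 2-sequence matches.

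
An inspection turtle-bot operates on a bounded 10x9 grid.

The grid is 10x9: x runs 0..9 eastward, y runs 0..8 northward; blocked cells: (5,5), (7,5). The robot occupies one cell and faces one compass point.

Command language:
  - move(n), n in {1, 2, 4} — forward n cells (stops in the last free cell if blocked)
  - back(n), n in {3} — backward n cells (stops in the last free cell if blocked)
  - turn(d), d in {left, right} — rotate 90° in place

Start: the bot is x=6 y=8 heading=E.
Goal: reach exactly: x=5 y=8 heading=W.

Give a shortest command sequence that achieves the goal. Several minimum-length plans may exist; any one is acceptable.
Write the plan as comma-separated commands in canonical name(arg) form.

turn(left), turn(left), move(1)

from: x=6 y=8 heading=E
t=1 turn(left) ⇒ x=6 y=8 heading=N
t=2 turn(left) ⇒ x=6 y=8 heading=W
t=3 move(1) ⇒ x=5 y=8 heading=W
minimal: 3 command(s), checked below 3.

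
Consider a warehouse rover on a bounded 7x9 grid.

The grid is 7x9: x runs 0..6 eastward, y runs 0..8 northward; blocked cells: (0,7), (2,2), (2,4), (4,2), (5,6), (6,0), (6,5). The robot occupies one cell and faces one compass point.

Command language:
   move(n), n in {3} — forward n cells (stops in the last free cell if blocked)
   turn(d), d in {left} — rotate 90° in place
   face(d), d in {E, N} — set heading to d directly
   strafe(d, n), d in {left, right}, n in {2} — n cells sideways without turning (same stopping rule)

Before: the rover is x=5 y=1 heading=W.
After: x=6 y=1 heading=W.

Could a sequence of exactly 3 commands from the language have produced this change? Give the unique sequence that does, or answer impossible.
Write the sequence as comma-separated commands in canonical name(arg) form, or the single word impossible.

face(N), strafe(right, 2), turn(left)

key: order matters: swapping face(N) and turn(left) lands elsewhere
initial: x=5 y=1 heading=W
step 1 (face(N)): x=5 y=1 heading=N
step 2 (strafe(right, 2)): x=6 y=1 heading=N
step 3 (turn(left)): x=6 y=1 heading=W
uniquely the one of 216 3-step routes that fits.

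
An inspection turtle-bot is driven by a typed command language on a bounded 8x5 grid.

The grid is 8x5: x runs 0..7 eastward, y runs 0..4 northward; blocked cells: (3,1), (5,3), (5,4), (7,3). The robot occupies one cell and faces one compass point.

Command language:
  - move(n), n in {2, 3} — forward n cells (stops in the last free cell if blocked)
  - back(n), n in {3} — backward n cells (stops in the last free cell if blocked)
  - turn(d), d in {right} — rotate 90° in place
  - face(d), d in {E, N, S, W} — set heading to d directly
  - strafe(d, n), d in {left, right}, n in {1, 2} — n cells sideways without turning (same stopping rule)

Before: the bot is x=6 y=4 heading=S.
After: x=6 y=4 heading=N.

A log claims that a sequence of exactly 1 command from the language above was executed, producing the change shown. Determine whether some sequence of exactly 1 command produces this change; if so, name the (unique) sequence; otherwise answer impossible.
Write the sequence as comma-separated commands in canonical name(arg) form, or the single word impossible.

key: parked at (6,4) the whole time — nothing moves the robot
begin: x=6 y=4 heading=S
1. face(N) → x=6 y=4 heading=N
all 12 alternatives checked — unique.

face(N)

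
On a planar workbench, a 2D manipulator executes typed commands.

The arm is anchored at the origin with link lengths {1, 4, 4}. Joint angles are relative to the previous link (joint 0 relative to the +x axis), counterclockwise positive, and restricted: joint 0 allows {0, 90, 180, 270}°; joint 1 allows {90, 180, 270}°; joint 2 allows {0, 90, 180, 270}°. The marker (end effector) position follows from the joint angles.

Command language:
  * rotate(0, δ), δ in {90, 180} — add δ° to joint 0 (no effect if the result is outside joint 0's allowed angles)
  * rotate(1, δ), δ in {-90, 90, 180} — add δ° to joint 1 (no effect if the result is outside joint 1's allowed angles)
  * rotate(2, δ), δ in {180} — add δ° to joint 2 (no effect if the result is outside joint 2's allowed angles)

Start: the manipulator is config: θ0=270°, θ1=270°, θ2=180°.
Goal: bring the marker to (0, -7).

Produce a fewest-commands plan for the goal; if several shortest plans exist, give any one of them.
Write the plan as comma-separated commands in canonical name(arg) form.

rotate(0, 180), rotate(1, -90), rotate(2, 180)

initial: config: θ0=270°, θ1=270°, θ2=180°
t=1 rotate(0, 180) ⇒ config: θ0=90°, θ1=270°, θ2=180°
t=2 rotate(1, -90) ⇒ config: θ0=90°, θ1=180°, θ2=180°
t=3 rotate(2, 180) ⇒ config: θ0=90°, θ1=180°, θ2=0°
shorter routes all fall short; 3 is best.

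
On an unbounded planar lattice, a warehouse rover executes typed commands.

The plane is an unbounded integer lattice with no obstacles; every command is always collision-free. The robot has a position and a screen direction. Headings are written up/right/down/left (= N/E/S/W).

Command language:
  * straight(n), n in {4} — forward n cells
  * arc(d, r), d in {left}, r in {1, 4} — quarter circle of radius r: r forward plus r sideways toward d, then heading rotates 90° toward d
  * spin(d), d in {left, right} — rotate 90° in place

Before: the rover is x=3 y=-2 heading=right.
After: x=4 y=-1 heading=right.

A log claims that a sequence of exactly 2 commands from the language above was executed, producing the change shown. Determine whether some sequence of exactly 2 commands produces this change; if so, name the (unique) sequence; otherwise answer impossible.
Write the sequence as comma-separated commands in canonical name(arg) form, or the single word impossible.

key: heading stays E — rotations cancel among the 2 commands
t0: x=3 y=-2 heading=right
[1] after arc(left, 1): x=4 y=-1 heading=up
[2] after spin(right): x=4 y=-1 heading=right
uniquely the one of 25 2-step routes that fits.

arc(left, 1), spin(right)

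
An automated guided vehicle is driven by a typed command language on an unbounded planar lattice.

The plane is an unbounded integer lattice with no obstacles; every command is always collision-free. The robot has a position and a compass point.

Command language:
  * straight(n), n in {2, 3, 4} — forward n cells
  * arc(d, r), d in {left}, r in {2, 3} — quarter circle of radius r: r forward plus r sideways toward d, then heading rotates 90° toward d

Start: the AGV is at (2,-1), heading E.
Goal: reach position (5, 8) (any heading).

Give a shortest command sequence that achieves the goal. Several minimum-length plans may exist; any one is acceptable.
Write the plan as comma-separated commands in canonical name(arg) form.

start: at (2,-1), heading E
t=1 arc(left, 3) ⇒ at (5,2), heading N
t=2 straight(2) ⇒ at (5,4), heading N
t=3 straight(4) ⇒ at (5,8), heading N
nothing shorter than 3 reaches the goal.

arc(left, 3), straight(2), straight(4)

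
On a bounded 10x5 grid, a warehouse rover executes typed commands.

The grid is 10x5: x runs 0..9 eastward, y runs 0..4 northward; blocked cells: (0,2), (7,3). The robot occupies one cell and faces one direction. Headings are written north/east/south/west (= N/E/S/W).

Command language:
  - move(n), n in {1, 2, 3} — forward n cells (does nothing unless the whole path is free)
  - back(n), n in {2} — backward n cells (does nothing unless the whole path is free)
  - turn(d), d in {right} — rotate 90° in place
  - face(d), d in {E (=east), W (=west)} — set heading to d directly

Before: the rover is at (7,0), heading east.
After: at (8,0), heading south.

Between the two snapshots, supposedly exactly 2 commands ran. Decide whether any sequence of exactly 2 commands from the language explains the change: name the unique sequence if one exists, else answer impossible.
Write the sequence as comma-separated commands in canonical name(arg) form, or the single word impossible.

move(1), turn(right)

key: cell and facing (now S) both changed — the 2 commands mix motion and turning
t0: at (7,0), heading east
1. move(1) → at (8,0), heading east
2. turn(right) → at (8,0), heading south
no other 2-command option fits: unique.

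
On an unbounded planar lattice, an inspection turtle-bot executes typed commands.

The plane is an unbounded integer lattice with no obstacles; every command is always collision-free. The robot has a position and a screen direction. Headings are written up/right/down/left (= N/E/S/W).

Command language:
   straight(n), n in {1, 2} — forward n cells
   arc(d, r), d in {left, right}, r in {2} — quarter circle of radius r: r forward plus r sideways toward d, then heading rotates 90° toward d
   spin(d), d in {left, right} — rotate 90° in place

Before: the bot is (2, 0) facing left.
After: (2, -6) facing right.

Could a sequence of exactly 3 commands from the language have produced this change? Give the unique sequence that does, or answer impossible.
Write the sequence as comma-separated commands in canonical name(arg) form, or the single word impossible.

key: position moved to (2,-6) AND the heading swung to E — translation plus rotation needed
begin: (2, 0) facing left
t=1 arc(left, 2) ⇒ (0, -2) facing down
t=2 straight(2) ⇒ (0, -4) facing down
t=3 arc(left, 2) ⇒ (2, -6) facing right
no other 3-command option fits: unique.

arc(left, 2), straight(2), arc(left, 2)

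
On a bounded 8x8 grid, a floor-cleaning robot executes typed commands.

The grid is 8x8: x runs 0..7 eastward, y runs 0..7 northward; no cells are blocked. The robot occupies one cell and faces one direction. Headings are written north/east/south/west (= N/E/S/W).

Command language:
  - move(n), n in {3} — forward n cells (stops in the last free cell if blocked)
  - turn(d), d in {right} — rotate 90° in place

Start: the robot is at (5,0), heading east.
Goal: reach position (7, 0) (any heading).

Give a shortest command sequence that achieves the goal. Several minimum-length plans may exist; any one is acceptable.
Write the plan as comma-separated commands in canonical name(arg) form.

begin: at (5,0), heading east
step 1 (move(3)): at (7,0), heading east
shorter routes all fall short; 1 is best.

move(3)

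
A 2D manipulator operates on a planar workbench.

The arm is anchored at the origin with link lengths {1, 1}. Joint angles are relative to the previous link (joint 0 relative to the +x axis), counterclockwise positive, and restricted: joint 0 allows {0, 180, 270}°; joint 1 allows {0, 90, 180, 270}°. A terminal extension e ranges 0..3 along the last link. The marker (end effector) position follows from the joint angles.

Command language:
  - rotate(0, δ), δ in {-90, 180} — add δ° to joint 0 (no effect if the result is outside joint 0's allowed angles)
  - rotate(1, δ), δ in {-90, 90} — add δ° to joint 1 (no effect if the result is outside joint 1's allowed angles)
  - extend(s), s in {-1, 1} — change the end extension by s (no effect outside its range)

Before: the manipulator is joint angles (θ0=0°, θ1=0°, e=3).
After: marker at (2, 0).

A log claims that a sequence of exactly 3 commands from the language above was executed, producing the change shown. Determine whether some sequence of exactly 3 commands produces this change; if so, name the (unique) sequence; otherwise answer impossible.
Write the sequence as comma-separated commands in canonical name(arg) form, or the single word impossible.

from: joint angles (θ0=0°, θ1=0°, e=3)
t=1 extend(-1) ⇒ joint angles (θ0=0°, θ1=0°, e=2)
t=2 extend(-1) ⇒ joint angles (θ0=0°, θ1=0°, e=1)
t=3 extend(-1) ⇒ joint angles (θ0=0°, θ1=0°, e=0)
uniquely the one of 216 3-step routes that fits.

extend(-1), extend(-1), extend(-1)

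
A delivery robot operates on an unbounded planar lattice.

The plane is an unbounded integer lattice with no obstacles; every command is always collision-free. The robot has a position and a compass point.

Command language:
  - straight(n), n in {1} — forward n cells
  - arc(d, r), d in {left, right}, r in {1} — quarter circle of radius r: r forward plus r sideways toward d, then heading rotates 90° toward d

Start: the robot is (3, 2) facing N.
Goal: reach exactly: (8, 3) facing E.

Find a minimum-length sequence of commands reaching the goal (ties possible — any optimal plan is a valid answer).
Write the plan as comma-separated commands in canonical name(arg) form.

arc(right, 1), straight(1), straight(1), straight(1), straight(1)

begin: (3, 2) facing N
1. arc(right, 1) → (4, 3) facing E
2. straight(1) → (5, 3) facing E
3. straight(1) → (6, 3) facing E
4. straight(1) → (7, 3) facing E
5. straight(1) → (8, 3) facing E
nothing shorter than 5 reaches the goal.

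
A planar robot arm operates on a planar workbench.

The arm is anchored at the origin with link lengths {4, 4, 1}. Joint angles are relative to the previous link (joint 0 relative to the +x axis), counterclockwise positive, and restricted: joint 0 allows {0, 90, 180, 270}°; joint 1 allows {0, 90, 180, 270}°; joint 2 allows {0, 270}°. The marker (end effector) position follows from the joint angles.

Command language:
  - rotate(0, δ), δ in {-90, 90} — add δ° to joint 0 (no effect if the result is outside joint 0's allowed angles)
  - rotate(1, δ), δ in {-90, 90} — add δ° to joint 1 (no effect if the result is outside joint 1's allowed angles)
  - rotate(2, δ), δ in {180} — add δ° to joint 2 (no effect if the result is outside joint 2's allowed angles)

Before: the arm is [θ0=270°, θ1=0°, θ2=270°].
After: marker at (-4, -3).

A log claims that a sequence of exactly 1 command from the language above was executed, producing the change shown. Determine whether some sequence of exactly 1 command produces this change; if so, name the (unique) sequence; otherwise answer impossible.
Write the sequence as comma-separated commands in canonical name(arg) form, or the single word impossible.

rotate(1, -90)

initial: [θ0=270°, θ1=0°, θ2=270°]
step 1 (rotate(1, -90)): [θ0=270°, θ1=270°, θ2=270°]
all 5 alternatives checked — unique.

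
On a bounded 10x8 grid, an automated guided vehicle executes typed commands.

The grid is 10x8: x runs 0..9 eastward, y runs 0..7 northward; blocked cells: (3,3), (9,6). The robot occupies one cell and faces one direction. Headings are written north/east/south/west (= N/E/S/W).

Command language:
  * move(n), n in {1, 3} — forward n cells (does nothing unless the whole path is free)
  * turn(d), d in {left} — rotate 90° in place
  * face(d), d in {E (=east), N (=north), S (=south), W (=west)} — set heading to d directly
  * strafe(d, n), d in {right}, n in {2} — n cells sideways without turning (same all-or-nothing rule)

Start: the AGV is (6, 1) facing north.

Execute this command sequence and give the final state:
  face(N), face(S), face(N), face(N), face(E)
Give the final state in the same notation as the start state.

start: (6, 1) facing north
[1] after face(N): (6, 1) facing north
[2] after face(S): (6, 1) facing south
[3] after face(N): (6, 1) facing north
[4] after face(N): (6, 1) facing north
[5] after face(E): (6, 1) facing east

(6, 1) facing east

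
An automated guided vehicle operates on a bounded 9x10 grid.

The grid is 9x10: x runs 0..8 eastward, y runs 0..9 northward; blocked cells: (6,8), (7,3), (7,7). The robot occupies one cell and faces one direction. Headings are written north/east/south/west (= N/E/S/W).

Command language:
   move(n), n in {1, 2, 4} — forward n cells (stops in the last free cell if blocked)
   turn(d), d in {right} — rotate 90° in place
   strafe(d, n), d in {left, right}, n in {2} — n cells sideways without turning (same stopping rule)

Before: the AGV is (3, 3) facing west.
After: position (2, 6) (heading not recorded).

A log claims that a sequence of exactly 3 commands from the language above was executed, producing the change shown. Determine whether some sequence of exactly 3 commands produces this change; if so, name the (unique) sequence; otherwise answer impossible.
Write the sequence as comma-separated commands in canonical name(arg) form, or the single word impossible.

every 3-command combo misses the target.

impossible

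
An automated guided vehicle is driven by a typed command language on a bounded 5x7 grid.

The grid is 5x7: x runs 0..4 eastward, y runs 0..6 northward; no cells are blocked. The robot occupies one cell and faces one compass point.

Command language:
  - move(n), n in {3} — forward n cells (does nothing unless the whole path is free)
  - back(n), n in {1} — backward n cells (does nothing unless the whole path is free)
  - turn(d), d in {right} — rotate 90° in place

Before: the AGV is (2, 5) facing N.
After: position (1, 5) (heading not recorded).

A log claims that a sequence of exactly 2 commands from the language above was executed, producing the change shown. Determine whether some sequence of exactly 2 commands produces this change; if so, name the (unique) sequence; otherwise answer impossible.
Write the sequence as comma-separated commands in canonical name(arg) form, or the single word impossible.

turn(right), back(1)

key: order matters: swapping turn(right) and back(1) lands elsewhere
t0: (2, 5) facing N
step 1 (turn(right)): (2, 5) facing E
step 2 (back(1)): (1, 5) facing E
uniquely the one of 9 2-step routes that fits.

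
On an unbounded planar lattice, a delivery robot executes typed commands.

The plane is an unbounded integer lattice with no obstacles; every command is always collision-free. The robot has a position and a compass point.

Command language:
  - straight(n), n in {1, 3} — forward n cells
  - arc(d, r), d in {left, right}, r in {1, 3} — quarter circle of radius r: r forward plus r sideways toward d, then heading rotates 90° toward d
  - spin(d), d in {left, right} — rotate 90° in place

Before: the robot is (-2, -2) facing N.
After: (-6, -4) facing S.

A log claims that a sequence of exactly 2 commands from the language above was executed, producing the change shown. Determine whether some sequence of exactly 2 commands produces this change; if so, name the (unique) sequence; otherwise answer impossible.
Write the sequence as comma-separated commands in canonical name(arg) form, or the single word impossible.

arc(left, 1), arc(left, 3)

key: running arc(left, 3) before arc(left, 1) would end elsewhere — order is forced
start: (-2, -2) facing N
step 1 (arc(left, 1)): (-3, -1) facing W
step 2 (arc(left, 3)): (-6, -4) facing S
no rival 2-sequence matches.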